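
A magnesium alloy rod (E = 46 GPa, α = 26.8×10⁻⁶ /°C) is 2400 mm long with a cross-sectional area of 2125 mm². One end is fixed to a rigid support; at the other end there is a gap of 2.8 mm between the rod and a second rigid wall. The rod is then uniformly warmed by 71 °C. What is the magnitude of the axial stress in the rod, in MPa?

σ ≈ 33.9 MPa (compressive)

Unrestrained expansion: δ_free = αΔT L = 26.8×10⁻⁶ × 71 × 2400 = 4.567 mm.
The gap closes (δ_free > 2.8 mm) and the wall then resists a further 4.567 − 2.8 = 1.767 mm of expansion.
Compatibility: PL/(AE) = 1.767 mm, so σ = P/A = E × (1.767/2400) = 33.86 MPa.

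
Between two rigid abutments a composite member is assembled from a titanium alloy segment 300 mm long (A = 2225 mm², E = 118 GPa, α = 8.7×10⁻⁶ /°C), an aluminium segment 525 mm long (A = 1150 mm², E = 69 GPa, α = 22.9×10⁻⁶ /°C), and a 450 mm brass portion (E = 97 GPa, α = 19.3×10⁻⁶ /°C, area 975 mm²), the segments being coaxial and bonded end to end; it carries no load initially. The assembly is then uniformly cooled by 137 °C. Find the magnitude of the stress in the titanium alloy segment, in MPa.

σ ≈ 115 MPa (tensile)

With the walls removed the bar would change length by δ_free = Σ αᵢΔT Lᵢ = 8.7×10⁻⁶×137×300 + 22.9×10⁻⁶×137×525 + 19.3×10⁻⁶×137×450 = 3.194 mm.
The rigid supports impose zero overall length change; the single axial force P common to all segments must satisfy P Σ Lᵢ/(AᵢEᵢ) = δ_free.
The series flexibility is Σ Lᵢ/(AᵢEᵢ) = 300/(2225×118×10³) + 525/(1150×69×10³) + 450/(975×97×10³) = 1.252×10⁻⁵ mm/N.
P = 3.194 / 1.252×10⁻⁵ = 255200 N = 255.2 kN, tensile.
σ_{titanium alloy} = P / A = 255200 / 2225 = 114.7 MPa.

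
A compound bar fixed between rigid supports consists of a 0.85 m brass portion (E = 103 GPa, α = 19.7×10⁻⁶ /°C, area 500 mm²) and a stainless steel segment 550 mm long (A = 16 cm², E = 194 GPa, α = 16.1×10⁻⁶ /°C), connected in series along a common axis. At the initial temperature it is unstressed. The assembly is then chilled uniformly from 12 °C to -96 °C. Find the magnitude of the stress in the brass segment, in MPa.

Free thermal contraction of the whole bar: Σ αᵢΔT Lᵢ = 19.7×10⁻⁶×108×850 + 16.1×10⁻⁶×108×550 = 2.765 mm.
The rigid supports impose zero overall length change; the single axial force P common to all segments must satisfy P Σ Lᵢ/(AᵢEᵢ) = δ_free.
Σ Lᵢ/(AᵢEᵢ) = 850/(500×103×10³) + 550/(1600×194×10³) = 1.828×10⁻⁵ mm/N.
Hence P = δ_free / Σ(L/AE) = 2.765/1.828×10⁻⁵ = 151.3 kN (tensile).
σ_{brass} = P / A = 151300 / 500 = 302.5 MPa.

σ ≈ 303 MPa (tensile)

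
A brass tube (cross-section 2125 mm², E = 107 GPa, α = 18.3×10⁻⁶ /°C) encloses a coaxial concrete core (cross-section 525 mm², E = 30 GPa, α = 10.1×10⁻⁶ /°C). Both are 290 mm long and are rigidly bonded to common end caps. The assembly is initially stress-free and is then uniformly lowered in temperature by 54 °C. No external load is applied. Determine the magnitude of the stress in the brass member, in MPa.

Both members must finish at the same length. With the larger α, the brass tends to over-contract; the plates restrain it, putting the brass in tension and the concrete in compression. With no external load the two internal forces are equal and opposite, magnitude P.
Equating the net (thermal + elastic) strains gives |α₁ − α₂|·ΔT = P·[1/(A₁E₁) + 1/(A₂E₂)].
|α₁ − α₂|·ΔT = 8.2×10⁻⁶ × 54 = 0.0004428.
1/(A₁E₁) + 1/(A₂E₂) = 1/(2125×107×10³) + 1/(525×30×10³) = 6.789×10⁻⁸ N⁻¹.
So P = 0.0004428 / 6.789×10⁻⁸ = 6.522 kN.
σ_{brass} = P/A₁ = 6522/2125 = 3.069 MPa, tensile.

σ ≈ 3.07 MPa (tensile)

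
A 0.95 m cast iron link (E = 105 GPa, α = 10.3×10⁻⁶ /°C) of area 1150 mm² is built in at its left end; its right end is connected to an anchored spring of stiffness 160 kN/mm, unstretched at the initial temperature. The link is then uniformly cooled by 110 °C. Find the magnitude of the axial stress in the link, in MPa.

Free thermal contraction: δ_free = αΔT L = 10.3×10⁻⁶ × 110 × 950 = 1.076 mm.
With a force P in the spring, the elastic change of the link is PL/(AE) and that of the spring is P/k; compatibility requires their sum to equal δ_free.
P [ L/(AE) + 1/k ] = δ_free → P [ 950/(1150×105×10³) + 1/(160×10³) ] = 1.076.
P = 1.076 / 1.412×10⁻⁵ = 76240 N.
σ = P/A = 76240/1150 = 66.3 MPa.

σ ≈ 66.3 MPa (tensile)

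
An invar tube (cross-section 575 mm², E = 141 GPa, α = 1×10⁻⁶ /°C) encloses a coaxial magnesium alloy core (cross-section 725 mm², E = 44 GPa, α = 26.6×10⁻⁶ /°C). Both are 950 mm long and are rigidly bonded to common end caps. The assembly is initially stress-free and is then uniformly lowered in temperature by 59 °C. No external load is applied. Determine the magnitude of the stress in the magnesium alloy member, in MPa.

σ ≈ 47.7 MPa (tensile)

Both members must finish at the same length. With the larger α, the magnesium alloy tends to over-contract; the plates restrain it, putting the magnesium alloy in tension and the invar in compression. With no external load the two internal forces are equal and opposite, magnitude P.
Equating the net (thermal + elastic) strains gives |α₁ − α₂|·ΔT = P·[1/(A₁E₁) + 1/(A₂E₂)].
|α₁ − α₂|·ΔT = 25.6×10⁻⁶ × 59 = 0.00151.
1/(A₁E₁) + 1/(A₂E₂) = 1/(575×141×10³) + 1/(725×44×10³) = 4.368×10⁻⁸ N⁻¹.
P = 0.00151 / 4.368×10⁻⁸ = 34580 N = 34.58 kN.
σ_{magnesium alloy} = P/A₂ = 34580/725 = 47.69 MPa, tensile.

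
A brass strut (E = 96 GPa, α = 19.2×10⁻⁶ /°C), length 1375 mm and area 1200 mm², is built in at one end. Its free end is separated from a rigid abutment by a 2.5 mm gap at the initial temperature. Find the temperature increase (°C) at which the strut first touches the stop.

ΔT ≈ 94.7 °C

The gap closes when αΔT L = 2.5 mm, since the strut is still unstressed at that instant.
So ΔT = g/(αL) = 2.5/(19.2×10⁻⁶ × 1375) = 94.7 °C.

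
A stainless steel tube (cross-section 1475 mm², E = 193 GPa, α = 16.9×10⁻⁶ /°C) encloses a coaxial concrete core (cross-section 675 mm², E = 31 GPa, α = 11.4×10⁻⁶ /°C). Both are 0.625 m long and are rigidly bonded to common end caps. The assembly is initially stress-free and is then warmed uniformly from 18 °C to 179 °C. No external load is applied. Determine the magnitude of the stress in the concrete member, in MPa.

σ ≈ 25.6 MPa (tensile)

Equilibrium of a rigid end plate with no external load gives equal and opposite internal forces ±P in the two members. Since α_{stainless steel} > α_{concrete}, heating drives the stainless steel into compression and the concrete into tension.
Equating the net (thermal + elastic) strains gives |α₁ − α₂|·ΔT = P·[1/(A₁E₁) + 1/(A₂E₂)].
|α₁ − α₂|·ΔT = 5.5×10⁻⁶ × 161 = 0.0008855.
1/(A₁E₁) + 1/(A₂E₂) = 1/(1475×193×10³) + 1/(675×31×10³) = 5.13×10⁻⁸ N⁻¹.
So P = 0.0008855 / 5.13×10⁻⁸ = 17.26 kN.
σ_{concrete} = P/A₂ = 17260/675 = 25.57 MPa, tensile.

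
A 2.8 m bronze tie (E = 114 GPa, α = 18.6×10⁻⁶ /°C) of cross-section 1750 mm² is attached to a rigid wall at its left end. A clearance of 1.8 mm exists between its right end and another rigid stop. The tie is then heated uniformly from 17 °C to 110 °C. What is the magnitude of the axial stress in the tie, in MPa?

Free thermal elongation = αΔT L = 18.6×10⁻⁶ × 93 × 2800 = 4.843 mm.
This exceeds the 1.8 mm gap, so the wall pushes back. The portion of expansion that must be recovered elastically is δ_free − gap = 4.843 − 1.8 = 3.043 mm.
So σ = E(δ_free − g)/L = 114×10³ × 3.043/2800 = 123.9 MPa.

σ ≈ 124 MPa (compressive)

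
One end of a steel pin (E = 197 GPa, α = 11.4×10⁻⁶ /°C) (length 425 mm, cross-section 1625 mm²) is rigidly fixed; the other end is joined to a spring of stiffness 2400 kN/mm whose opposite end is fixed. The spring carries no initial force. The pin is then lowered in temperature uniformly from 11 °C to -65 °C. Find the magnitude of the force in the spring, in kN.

If the spring were absent the pin would shorten by αΔT L = 11.4×10⁻⁶ × 76 × 425 = 0.3682 mm.
Let P be the tensile force in the spring. The pin extends elastically by PL/(AE) and the spring stretches by P/k; together these equal δ_free.
So P = δ_free / [L/(AE) + 1/k] = 0.3682 / [ 425/(1625×197×10³) + 1/(2400×10³) ].
P = 0.3682 / 1.744×10⁻⁶ = 211100 N.

P ≈ 211 kN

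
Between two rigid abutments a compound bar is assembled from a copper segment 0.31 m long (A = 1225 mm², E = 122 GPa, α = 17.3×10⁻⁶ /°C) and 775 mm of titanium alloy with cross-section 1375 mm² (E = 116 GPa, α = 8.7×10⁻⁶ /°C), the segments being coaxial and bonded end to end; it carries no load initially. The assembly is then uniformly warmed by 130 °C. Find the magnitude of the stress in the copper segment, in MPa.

With the walls removed the bar would change length by δ_free = Σ αᵢΔT Lᵢ = 17.3×10⁻⁶×130×310 + 8.7×10⁻⁶×130×775 = 1.574 mm.
The walls prevent any net length change, so an axial force P (same in every segment) develops. Compatibility: P · Σ Lᵢ/(AᵢEᵢ) = δ_free.
Σ Lᵢ/(AᵢEᵢ) = 310/(1225×122×10³) + 775/(1375×116×10³) = 6.933×10⁻⁶ mm/N.
Hence P = δ_free / Σ(L/AE) = 1.574/6.933×10⁻⁶ = 227 kN (compressive).
σ_{copper} = P / A = 227000 / 1225 = 185.3 MPa.

σ ≈ 185 MPa (compressive)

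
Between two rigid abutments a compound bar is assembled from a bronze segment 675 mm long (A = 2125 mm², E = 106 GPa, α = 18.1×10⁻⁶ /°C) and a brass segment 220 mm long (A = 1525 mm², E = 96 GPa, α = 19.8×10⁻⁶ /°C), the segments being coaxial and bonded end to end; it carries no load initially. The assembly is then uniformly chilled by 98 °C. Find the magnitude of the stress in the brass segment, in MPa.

σ ≈ 237 MPa (tensile)

If the supports were absent, the total length change would be Σ αᵢΔT Lᵢ = 18.1×10⁻⁶×98×675 + 19.8×10⁻⁶×98×220 = 1.624 mm.
The rigid supports impose zero overall length change; the single axial force P common to all segments must satisfy P Σ Lᵢ/(AᵢEᵢ) = δ_free.
The series flexibility is Σ Lᵢ/(AᵢEᵢ) = 675/(2125×106×10³) + 220/(1525×96×10³) = 4.499×10⁻⁶ mm/N.
P = 1.624 / 4.499×10⁻⁶ = 361000 N = 361 kN, tensile.
σ_{brass} = P / A = 361000 / 1525 = 236.7 MPa.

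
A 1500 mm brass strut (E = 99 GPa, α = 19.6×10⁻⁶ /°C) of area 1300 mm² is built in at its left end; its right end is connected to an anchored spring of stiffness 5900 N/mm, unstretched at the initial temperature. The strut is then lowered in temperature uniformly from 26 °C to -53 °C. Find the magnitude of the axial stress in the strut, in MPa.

σ ≈ 9.86 MPa (tensile)

If the spring were absent the strut would shorten by αΔT L = 19.6×10⁻⁶ × 79 × 1500 = 2.323 mm.
Let P be the tensile force in the spring. The strut extends elastically by PL/(AE) and the spring stretches by P/k; together these equal δ_free.
So P = δ_free / [L/(AE) + 1/k] = 2.323 / [ 1500/(1300×99×10³) + 1/(5900) ].
P = 2.323 / 0.0001811 = 12820 N.
σ = P/A = 12820/1300 = 9.863 MPa.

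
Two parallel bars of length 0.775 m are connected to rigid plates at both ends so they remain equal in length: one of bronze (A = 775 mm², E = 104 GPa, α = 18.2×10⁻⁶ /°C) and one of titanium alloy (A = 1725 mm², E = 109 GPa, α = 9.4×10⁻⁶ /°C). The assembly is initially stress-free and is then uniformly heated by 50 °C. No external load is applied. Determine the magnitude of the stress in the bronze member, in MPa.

σ ≈ 32 MPa (compressive)

The bronze has the larger α, so on heating it would change length more than the titanium alloy if both were free. The rigid plates force a common final length, so the bronze is put into compression and the titanium alloy into tension, with equal and opposite forces P (no external load).
Compatibility of the two members (thermal + elastic change equal): (α₁ − α₂)ΔT = P·[1/(A₁E₁) + 1/(A₂E₂)].
|α₁ − α₂|·ΔT = 8.8×10⁻⁶ × 50 = 0.00044.
1/(A₁E₁) + 1/(A₂E₂) = 1/(775×104×10³) + 1/(1725×109×10³) = 1.773×10⁻⁸ N⁻¹.
P = 0.00044 / 1.773×10⁻⁸ = 24820 N = 24.82 kN.
σ_{bronze} = P/A₁ = 24820/775 = 32.03 MPa, compressive.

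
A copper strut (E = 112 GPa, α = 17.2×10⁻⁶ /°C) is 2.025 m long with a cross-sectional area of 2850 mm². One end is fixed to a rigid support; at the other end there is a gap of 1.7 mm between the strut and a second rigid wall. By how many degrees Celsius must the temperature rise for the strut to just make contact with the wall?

ΔT ≈ 48.8 °C

The gap closes when αΔT L = 1.7 mm, since the strut is still unstressed at that instant.
So ΔT = g/(αL) = 1.7/(17.2×10⁻⁶ × 2025) = 48.81 °C.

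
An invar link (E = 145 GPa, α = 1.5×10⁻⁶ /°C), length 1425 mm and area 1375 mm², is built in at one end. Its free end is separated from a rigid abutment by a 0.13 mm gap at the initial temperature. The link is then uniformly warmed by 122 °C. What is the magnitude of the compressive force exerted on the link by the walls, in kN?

P ≈ 18.3 kN

If the wall were absent the link would grow by αΔT L = 1.5×10⁻⁶ × 122 × 1425 = 0.2608 mm.
This exceeds the 0.13 mm gap, so the wall pushes back. The portion of expansion that must be recovered elastically is δ_free − gap = 0.2608 − 0.13 = 0.1308 mm.
That suppressed elongation corresponds to σ = E·Δ/L = 145×10³ × 0.1308/1425 = 13.31 MPa.
P = σA = 13.31 × 1375 = 18.3 kN.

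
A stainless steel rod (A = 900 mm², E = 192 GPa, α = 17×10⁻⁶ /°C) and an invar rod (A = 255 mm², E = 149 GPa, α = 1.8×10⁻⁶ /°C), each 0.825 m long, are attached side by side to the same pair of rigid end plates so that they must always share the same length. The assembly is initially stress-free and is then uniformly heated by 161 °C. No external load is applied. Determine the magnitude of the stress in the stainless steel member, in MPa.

Equilibrium of a rigid end plate with no external load gives equal and opposite internal forces ±P in the two members. Since α_{stainless steel} > α_{invar}, heating drives the stainless steel into compression and the invar into tension.
Setting the final lengths equal and cancelling L: (α₁ − α₂)ΔT = P/(A₁E₁) + P/(A₂E₂).
|α₁ − α₂|·ΔT = 15.2×10⁻⁶ × 161 = 0.002447.
1/(A₁E₁) + 1/(A₂E₂) = 1/(900×192×10³) + 1/(255×149×10³) = 3.211×10⁻⁸ N⁻¹.
So P = 0.002447 / 3.211×10⁻⁸ = 76.22 kN.
σ_{stainless steel} = P/A₁ = 76220/900 = 84.69 MPa, compressive.

σ ≈ 84.7 MPa (compressive)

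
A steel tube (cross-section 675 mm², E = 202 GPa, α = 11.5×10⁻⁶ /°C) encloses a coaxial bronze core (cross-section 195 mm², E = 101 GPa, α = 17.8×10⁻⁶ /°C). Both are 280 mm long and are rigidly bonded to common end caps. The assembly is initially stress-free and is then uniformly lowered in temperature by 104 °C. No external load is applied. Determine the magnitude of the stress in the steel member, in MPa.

Equilibrium of a rigid end plate with no external load gives equal and opposite internal forces ±P in the two members. Since α_{bronze} > α_{steel}, cooling drives the bronze into tension and the steel into compression.
Compatibility of the two members (thermal + elastic change equal): (α₁ − α₂)ΔT = P·[1/(A₁E₁) + 1/(A₂E₂)].
|α₁ − α₂|·ΔT = 6.3×10⁻⁶ × 104 = 0.0006552.
1/(A₁E₁) + 1/(A₂E₂) = 1/(675×202×10³) + 1/(195×101×10³) = 5.811×10⁻⁸ N⁻¹.
P = 0.0006552 / 5.811×10⁻⁸ = 11280 N = 11.28 kN.
σ_{steel} = P/A₁ = 11280/675 = 16.7 MPa, compressive.

σ ≈ 16.7 MPa (compressive)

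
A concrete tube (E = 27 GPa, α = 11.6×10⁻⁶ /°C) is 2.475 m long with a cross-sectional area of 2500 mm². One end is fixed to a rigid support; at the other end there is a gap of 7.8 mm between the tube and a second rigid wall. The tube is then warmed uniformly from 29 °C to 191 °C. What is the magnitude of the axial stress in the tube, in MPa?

σ ≈ 0 MPa

If the wall were absent the tube would grow by αΔT L = 11.6×10⁻⁶ × 162 × 2475 = 4.651 mm.
Since δ_free = 4.65 mm is less than the 7.8 mm gap, the tube never touches the wall. No axial force develops.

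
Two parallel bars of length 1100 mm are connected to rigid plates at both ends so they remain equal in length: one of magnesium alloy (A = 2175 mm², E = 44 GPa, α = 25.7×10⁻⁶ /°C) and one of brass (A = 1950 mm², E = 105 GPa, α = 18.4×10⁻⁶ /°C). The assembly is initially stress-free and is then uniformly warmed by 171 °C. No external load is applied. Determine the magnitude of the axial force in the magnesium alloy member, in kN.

P ≈ 81.4 kN (compressive in the magnesium alloy)

Both members must finish at the same length. With the larger α, the magnesium alloy tends to over-expand; the plates restrain it, putting the magnesium alloy in compression and the brass in tension. With no external load the two internal forces are equal and opposite, magnitude P.
Equating the net (thermal + elastic) strains gives |α₁ − α₂|·ΔT = P·[1/(A₁E₁) + 1/(A₂E₂)].
|α₁ − α₂|·ΔT = 7.3×10⁻⁶ × 171 = 0.001248.
1/(A₁E₁) + 1/(A₂E₂) = 1/(2175×44×10³) + 1/(1950×105×10³) = 1.533×10⁻⁸ N⁻¹.
P = 0.001248 / 1.533×10⁻⁸ = 81410 N = 81.41 kN.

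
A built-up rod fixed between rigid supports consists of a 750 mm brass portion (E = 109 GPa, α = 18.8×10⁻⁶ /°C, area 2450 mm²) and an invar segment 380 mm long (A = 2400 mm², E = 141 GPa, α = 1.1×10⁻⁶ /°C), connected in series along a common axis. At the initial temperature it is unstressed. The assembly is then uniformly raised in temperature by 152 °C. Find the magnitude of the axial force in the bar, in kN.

P ≈ 561 kN (compressive)

With the walls removed the bar would change length by δ_free = Σ αᵢΔT Lᵢ = 18.8×10⁻⁶×152×750 + 1.1×10⁻⁶×152×380 = 2.207 mm.
The walls prevent any net length change, so an axial force P (same in every segment) develops. Compatibility: P · Σ Lᵢ/(AᵢEᵢ) = δ_free.
Σ Lᵢ/(AᵢEᵢ) = 750/(2450×109×10³) + 380/(2400×141×10³) = 3.931×10⁻⁶ mm/N.
Hence P = δ_free / Σ(L/AE) = 2.207/3.931×10⁻⁶ = 561.3 kN (compressive).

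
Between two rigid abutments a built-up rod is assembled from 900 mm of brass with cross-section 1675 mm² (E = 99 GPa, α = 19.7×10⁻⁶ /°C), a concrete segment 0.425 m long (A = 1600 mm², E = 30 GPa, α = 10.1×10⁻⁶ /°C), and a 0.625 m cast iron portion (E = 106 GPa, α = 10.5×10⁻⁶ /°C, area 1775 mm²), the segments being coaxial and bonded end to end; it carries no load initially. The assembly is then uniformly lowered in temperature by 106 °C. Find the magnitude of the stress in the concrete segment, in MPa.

σ ≈ 108 MPa (tensile)

Free thermal contraction of the whole bar: Σ αᵢΔT Lᵢ = 19.7×10⁻⁶×106×900 + 10.1×10⁻⁶×106×425 + 10.5×10⁻⁶×106×625 = 3.03 mm.
The walls prevent any net length change, so an axial force P (same in every segment) develops. Compatibility: P · Σ Lᵢ/(AᵢEᵢ) = δ_free.
The series flexibility is Σ Lᵢ/(AᵢEᵢ) = 900/(1675×99×10³) + 425/(1600×30×10³) + 625/(1775×106×10³) = 1.76×10⁻⁵ mm/N.
P = 3.03 / 1.76×10⁻⁵ = 172100 N = 172.1 kN, tensile.
σ_{concrete} = P / A = 172100 / 1600 = 107.6 MPa.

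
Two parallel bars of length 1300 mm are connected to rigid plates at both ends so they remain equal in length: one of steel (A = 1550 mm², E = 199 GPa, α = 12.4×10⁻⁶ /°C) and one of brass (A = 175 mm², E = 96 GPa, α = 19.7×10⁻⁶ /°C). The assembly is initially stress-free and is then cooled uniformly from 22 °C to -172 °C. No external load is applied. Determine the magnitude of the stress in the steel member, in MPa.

σ ≈ 14.6 MPa (compressive)

Equilibrium of a rigid end plate with no external load gives equal and opposite internal forces ±P in the two members. Since α_{brass} > α_{steel}, cooling drives the brass into tension and the steel into compression.
Compatibility of the two members (thermal + elastic change equal): (α₁ − α₂)ΔT = P·[1/(A₁E₁) + 1/(A₂E₂)].
|α₁ − α₂|·ΔT = 7.3×10⁻⁶ × 194 = 0.001416.
1/(A₁E₁) + 1/(A₂E₂) = 1/(1550×199×10³) + 1/(175×96×10³) = 6.277×10⁻⁸ N⁻¹.
So P = 0.001416 / 6.277×10⁻⁸ = 22.56 kN.
σ_{steel} = P/A₁ = 22560/1550 = 14.56 MPa, compressive.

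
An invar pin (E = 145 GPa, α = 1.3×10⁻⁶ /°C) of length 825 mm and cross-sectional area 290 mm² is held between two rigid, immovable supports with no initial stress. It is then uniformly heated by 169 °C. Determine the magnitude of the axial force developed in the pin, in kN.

With zero net strain, σ = E·αΔT = 145 GPa × 1.3×10⁻⁶ × 169 = 31.86 MPa.
P = AEαΔT = 290 × 145×10³ × 1.3×10⁻⁶ × 169 = 9.238 kN (compressive).

P ≈ 9.24 kN (compressive)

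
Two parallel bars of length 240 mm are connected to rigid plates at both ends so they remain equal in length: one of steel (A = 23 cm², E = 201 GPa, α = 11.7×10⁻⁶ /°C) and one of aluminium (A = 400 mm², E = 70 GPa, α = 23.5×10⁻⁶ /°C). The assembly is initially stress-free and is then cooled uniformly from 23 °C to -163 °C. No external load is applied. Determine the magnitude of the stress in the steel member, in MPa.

σ ≈ 25.2 MPa (compressive)

The aluminium has the larger α, so on cooling it would change length more than the steel if both were free. The rigid plates force a common final length, so the aluminium is put into tension and the steel into compression, with equal and opposite forces P (no external load).
Setting the final lengths equal and cancelling L: (α₁ − α₂)ΔT = P/(A₁E₁) + P/(A₂E₂).
|α₁ − α₂|·ΔT = 11.8×10⁻⁶ × 186 = 0.002195.
1/(A₁E₁) + 1/(A₂E₂) = 1/(2300×201×10³) + 1/(400×70×10³) = 3.788×10⁻⁸ N⁻¹.
P = 0.002195 / 3.788×10⁻⁸ = 57940 N = 57.94 kN.
σ_{steel} = P/A₁ = 57940/2300 = 25.19 MPa, compressive.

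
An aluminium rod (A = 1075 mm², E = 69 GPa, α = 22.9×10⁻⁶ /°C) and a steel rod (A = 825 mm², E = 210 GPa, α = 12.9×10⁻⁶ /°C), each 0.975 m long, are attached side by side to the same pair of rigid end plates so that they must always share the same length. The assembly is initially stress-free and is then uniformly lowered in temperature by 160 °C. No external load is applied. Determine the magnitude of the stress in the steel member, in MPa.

Equilibrium of a rigid end plate with no external load gives equal and opposite internal forces ±P in the two members. Since α_{aluminium} > α_{steel}, cooling drives the aluminium into tension and the steel into compression.
Equating the net (thermal + elastic) strains gives |α₁ − α₂|·ΔT = P·[1/(A₁E₁) + 1/(A₂E₂)].
|α₁ − α₂|·ΔT = 10×10⁻⁶ × 160 = 0.0016.
1/(A₁E₁) + 1/(A₂E₂) = 1/(1075×69×10³) + 1/(825×210×10³) = 1.925×10⁻⁸ N⁻¹.
P = 0.0016 / 1.925×10⁻⁸ = 83100 N = 83.1 kN.
σ_{steel} = P/A₂ = 83100/825 = 100.7 MPa, compressive.

σ ≈ 101 MPa (compressive)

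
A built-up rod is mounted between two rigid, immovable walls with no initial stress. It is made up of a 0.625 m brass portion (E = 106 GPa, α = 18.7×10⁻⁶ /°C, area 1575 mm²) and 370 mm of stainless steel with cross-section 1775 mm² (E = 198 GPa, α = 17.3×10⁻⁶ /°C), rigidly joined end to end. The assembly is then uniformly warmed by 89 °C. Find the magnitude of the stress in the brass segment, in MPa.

Free thermal expansion of the whole bar: Σ αᵢΔT Lᵢ = 18.7×10⁻⁶×89×625 + 17.3×10⁻⁶×89×370 = 1.61 mm.
The walls prevent any net length change, so an axial force P (same in every segment) develops. Compatibility: P · Σ Lᵢ/(AᵢEᵢ) = δ_free.
The series flexibility is Σ Lᵢ/(AᵢEᵢ) = 625/(1575×106×10³) + 370/(1775×198×10³) = 4.796×10⁻⁶ mm/N.
Hence P = δ_free / Σ(L/AE) = 1.61/4.796×10⁻⁶ = 335.6 kN (compressive).
σ_{brass} = P / A = 335600 / 1575 = 213.1 MPa.

σ ≈ 213 MPa (compressive)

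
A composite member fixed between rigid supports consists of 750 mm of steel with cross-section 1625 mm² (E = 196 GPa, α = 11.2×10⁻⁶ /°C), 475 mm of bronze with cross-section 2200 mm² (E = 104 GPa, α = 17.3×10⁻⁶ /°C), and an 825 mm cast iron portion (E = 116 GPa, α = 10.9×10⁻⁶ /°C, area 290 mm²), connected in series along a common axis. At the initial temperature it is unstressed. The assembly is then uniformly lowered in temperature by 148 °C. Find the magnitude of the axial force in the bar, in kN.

Free thermal contraction of the whole bar: Σ αᵢΔT Lᵢ = 11.2×10⁻⁶×148×750 + 17.3×10⁻⁶×148×475 + 10.9×10⁻⁶×148×825 = 3.79 mm.
The rigid supports impose zero overall length change; the single axial force P common to all segments must satisfy P Σ Lᵢ/(AᵢEᵢ) = δ_free.
Σ Lᵢ/(AᵢEᵢ) = 750/(1625×196×10³) + 475/(2200×104×10³) + 825/(290×116×10³) = 2.896×10⁻⁵ mm/N.
P = 3.79 / 2.896×10⁻⁵ = 130900 N = 130.9 kN, tensile.

P ≈ 131 kN (tensile)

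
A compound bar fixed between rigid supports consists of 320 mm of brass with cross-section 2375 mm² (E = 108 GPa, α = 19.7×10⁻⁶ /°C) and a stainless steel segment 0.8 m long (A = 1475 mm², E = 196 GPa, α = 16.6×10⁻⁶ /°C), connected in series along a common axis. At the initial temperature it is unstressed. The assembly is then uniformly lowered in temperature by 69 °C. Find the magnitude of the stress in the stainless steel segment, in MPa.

σ ≈ 228 MPa (tensile)

Free thermal contraction of the whole bar: Σ αᵢΔT Lᵢ = 19.7×10⁻⁶×69×320 + 16.6×10⁻⁶×69×800 = 1.351 mm.
Since the ends are fixed, an axial force P builds up, equal in every segment, with P · Σ Lᵢ/(AᵢEᵢ) = δ_free.
Σ Lᵢ/(AᵢEᵢ) = 320/(2375×108×10³) + 800/(1475×196×10³) = 4.015×10⁻⁶ mm/N.
P = 1.351 / 4.015×10⁻⁶ = 336600 N = 336.6 kN, tensile.
σ_{stainless steel} = P / A = 336600 / 1475 = 228.2 MPa.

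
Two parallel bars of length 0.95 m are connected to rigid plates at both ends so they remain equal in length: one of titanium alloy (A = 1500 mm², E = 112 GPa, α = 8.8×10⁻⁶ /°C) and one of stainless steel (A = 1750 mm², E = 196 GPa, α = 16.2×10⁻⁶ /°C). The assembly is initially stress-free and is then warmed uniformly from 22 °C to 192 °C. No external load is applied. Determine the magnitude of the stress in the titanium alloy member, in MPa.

The stainless steel has the larger α, so on heating it would change length more than the titanium alloy if both were free. The rigid plates force a common final length, so the stainless steel is put into compression and the titanium alloy into tension, with equal and opposite forces P (no external load).
Compatibility of the two members (thermal + elastic change equal): (α₁ − α₂)ΔT = P·[1/(A₁E₁) + 1/(A₂E₂)].
|α₁ − α₂|·ΔT = 7.4×10⁻⁶ × 170 = 0.001258.
1/(A₁E₁) + 1/(A₂E₂) = 1/(1500×112×10³) + 1/(1750×196×10³) = 8.868×10⁻⁹ N⁻¹.
P = 0.001258 / 8.868×10⁻⁹ = 141900 N = 141.9 kN.
σ_{titanium alloy} = P/A₁ = 141900/1500 = 94.57 MPa, tensile.

σ ≈ 94.6 MPa (tensile)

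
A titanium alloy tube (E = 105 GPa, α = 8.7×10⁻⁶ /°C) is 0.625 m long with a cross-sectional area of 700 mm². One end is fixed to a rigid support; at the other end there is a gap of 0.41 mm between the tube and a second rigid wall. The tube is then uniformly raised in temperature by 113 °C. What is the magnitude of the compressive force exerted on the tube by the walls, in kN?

P ≈ 24 kN

If the wall were absent the tube would grow by αΔT L = 8.7×10⁻⁶ × 113 × 625 = 0.6144 mm.
The gap closes (δ_free > 0.41 mm) and the wall then resists a further 0.6144 − 0.41 = 0.2044 mm of expansion.
That suppressed elongation corresponds to σ = E·Δ/L = 105×10³ × 0.2044/625 = 34.35 MPa.
P = σA = 34.35 × 700 = 24.04 kN.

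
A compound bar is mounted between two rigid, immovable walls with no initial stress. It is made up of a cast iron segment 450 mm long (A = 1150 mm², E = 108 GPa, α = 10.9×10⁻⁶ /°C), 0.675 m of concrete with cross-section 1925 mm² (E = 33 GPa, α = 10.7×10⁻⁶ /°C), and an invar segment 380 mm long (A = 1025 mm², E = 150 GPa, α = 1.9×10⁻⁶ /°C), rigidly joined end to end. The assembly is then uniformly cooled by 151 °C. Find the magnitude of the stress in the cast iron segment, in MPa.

σ ≈ 101 MPa (tensile)

If the supports were absent, the total length change would be Σ αᵢΔT Lᵢ = 10.9×10⁻⁶×151×450 + 10.7×10⁻⁶×151×675 + 1.9×10⁻⁶×151×380 = 1.94 mm.
The rigid supports impose zero overall length change; the single axial force P common to all segments must satisfy P Σ Lᵢ/(AᵢEᵢ) = δ_free.
Σ Lᵢ/(AᵢEᵢ) = 450/(1150×108×10³) + 675/(1925×33×10³) + 380/(1025×150×10³) = 1.672×10⁻⁵ mm/N.
Hence P = δ_free / Σ(L/AE) = 1.94/1.672×10⁻⁵ = 116 kN (tensile).
σ_{cast iron} = P / A = 116000 / 1150 = 100.9 MPa.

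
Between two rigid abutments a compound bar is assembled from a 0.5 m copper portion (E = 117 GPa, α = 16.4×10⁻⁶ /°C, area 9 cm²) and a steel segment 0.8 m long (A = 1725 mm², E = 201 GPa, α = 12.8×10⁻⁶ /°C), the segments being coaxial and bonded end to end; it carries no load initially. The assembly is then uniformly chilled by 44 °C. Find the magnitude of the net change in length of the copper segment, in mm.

If the supports were absent, the total length change would be Σ αᵢΔT Lᵢ = 16.4×10⁻⁶×44×500 + 12.8×10⁻⁶×44×800 = 0.8114 mm.
The walls prevent any net length change, so an axial force P (same in every segment) develops. Compatibility: P · Σ Lᵢ/(AᵢEᵢ) = δ_free.
Σ Lᵢ/(AᵢEᵢ) = 500/(900×117×10³) + 800/(1725×201×10³) = 7.056×10⁻⁶ mm/N.
So P = 0.8114 / 7.056×10⁻⁶ = 115 kN, tensile.
For the copper segment, free thermal change = 16.4×10⁻⁶×44×500 = 0.3608 mm and elastic change from P = 115000×500/(900×117×10³) = 0.546 mm; these oppose, so the net change is 0.185 mm (segment lengthens).

|ΔL| ≈ 0.185 mm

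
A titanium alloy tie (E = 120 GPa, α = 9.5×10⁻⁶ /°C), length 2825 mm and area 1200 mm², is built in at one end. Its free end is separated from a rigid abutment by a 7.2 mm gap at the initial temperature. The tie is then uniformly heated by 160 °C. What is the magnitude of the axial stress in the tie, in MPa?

Free thermal elongation = αΔT L = 9.5×10⁻⁶ × 160 × 2825 = 4.294 mm.
This is smaller than the 7.2 mm clearance, so the tie expands freely without reaching the stop — the stress is zero.

σ ≈ 0 MPa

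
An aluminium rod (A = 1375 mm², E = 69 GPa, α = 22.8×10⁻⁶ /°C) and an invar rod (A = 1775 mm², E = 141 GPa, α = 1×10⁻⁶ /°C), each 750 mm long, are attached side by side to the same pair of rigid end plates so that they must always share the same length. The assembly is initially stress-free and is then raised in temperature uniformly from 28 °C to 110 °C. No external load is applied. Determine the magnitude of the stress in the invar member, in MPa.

The aluminium has the larger α, so on heating it would change length more than the invar if both were free. The rigid plates force a common final length, so the aluminium is put into compression and the invar into tension, with equal and opposite forces P (no external load).
Setting the final lengths equal and cancelling L: (α₁ − α₂)ΔT = P/(A₁E₁) + P/(A₂E₂).
|α₁ − α₂|·ΔT = 21.8×10⁻⁶ × 82 = 0.001788.
1/(A₁E₁) + 1/(A₂E₂) = 1/(1375×69×10³) + 1/(1775×141×10³) = 1.454×10⁻⁸ N⁻¹.
So P = 0.001788 / 1.454×10⁻⁸ = 123 kN.
σ_{invar} = P/A₂ = 123000/1775 = 69.28 MPa, tensile.

σ ≈ 69.3 MPa (tensile)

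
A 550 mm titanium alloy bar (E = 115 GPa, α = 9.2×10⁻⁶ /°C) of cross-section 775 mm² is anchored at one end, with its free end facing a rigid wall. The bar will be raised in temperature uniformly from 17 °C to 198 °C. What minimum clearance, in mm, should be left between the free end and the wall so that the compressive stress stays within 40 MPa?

g ≈ 0.725 mm

Free expansion if unrestrained: δ_free = αΔT L = 9.2×10⁻⁶ × 181 × 550 = 0.9159 mm.
A stress of 40 MPa corresponds to the wall pushing the bar back by σL/E = 40×550/(115×10³) = 0.1913 mm.
So the gap has to take up the difference, g_min = δ_free − σL/E = 0.9159 − 0.1913 = 0.7246 mm.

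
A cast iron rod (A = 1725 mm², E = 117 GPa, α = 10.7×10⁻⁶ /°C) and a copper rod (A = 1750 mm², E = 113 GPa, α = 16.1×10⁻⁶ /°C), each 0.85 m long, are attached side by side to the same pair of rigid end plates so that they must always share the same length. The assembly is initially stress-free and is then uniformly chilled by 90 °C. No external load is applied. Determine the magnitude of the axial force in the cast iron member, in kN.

P ≈ 48.5 kN (compressive in the cast iron)

The copper has the larger α, so on cooling it would change length more than the cast iron if both were free. The rigid plates force a common final length, so the copper is put into tension and the cast iron into compression, with equal and opposite forces P (no external load).
Setting the final lengths equal and cancelling L: (α₁ − α₂)ΔT = P/(A₁E₁) + P/(A₂E₂).
|α₁ − α₂|·ΔT = 5.4×10⁻⁶ × 90 = 0.000486.
1/(A₁E₁) + 1/(A₂E₂) = 1/(1725×117×10³) + 1/(1750×113×10³) = 1.001×10⁻⁸ N⁻¹.
So P = 0.000486 / 1.001×10⁻⁸ = 48.54 kN.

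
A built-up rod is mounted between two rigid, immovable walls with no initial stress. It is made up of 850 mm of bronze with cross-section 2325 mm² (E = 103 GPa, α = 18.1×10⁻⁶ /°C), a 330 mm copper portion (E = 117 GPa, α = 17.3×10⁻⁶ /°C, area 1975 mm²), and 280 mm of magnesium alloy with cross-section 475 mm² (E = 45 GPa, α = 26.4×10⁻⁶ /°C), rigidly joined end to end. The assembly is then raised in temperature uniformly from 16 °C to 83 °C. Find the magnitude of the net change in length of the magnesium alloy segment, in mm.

With the walls removed the bar would change length by δ_free = Σ αᵢΔT Lᵢ = 18.1×10⁻⁶×67×850 + 17.3×10⁻⁶×67×330 + 26.4×10⁻⁶×67×280 = 1.909 mm.
The rigid supports impose zero overall length change; the single axial force P common to all segments must satisfy P Σ Lᵢ/(AᵢEᵢ) = δ_free.
Σ Lᵢ/(AᵢEᵢ) = 850/(2325×103×10³) + 330/(1975×117×10³) + 280/(475×45×10³) = 1.808×10⁻⁵ mm/N.
P = 1.909 / 1.808×10⁻⁵ = 105600 N = 105.6 kN, compressive.
For the magnesium alloy segment, free thermal change = 26.4×10⁻⁶×67×280 = 0.4953 mm and elastic change from P = 105600×280/(475×45×10³) = 1.383 mm; these oppose, so the net change is 0.888 mm (segment shortens).

|ΔL| ≈ 0.888 mm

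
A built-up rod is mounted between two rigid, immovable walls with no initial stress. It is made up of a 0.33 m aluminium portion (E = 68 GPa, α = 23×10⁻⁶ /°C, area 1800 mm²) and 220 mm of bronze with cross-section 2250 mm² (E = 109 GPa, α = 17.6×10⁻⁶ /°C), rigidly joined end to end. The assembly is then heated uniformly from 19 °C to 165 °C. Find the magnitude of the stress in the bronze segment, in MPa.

σ ≈ 207 MPa (compressive)

With the walls removed the bar would change length by δ_free = Σ αᵢΔT Lᵢ = 23×10⁻⁶×146×330 + 17.6×10⁻⁶×146×220 = 1.673 mm.
Since the ends are fixed, an axial force P builds up, equal in every segment, with P · Σ Lᵢ/(AᵢEᵢ) = δ_free.
Σ Lᵢ/(AᵢEᵢ) = 330/(1800×68×10³) + 220/(2250×109×10³) = 3.593×10⁻⁶ mm/N.
Hence P = δ_free / Σ(L/AE) = 1.673/3.593×10⁻⁶ = 465.7 kN (compressive).
σ_{bronze} = P / A = 465700 / 2250 = 207 MPa.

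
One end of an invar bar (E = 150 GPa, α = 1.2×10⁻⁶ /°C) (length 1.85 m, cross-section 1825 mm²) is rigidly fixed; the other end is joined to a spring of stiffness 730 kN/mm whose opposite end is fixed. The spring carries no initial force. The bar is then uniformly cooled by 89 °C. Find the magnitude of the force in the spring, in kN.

P ≈ 24.3 kN

Free thermal contraction: δ_free = αΔT L = 1.2×10⁻⁶ × 89 × 1850 = 0.1976 mm.
Let P be the tensile force in the spring. The bar extends elastically by PL/(AE) and the spring stretches by P/k; together these equal δ_free.
P [ L/(AE) + 1/k ] = δ_free → P [ 1850/(1825×150×10³) + 1/(730×10³) ] = 0.1976.
P = 0.1976 / 8.128×10⁻⁶ = 24310 N.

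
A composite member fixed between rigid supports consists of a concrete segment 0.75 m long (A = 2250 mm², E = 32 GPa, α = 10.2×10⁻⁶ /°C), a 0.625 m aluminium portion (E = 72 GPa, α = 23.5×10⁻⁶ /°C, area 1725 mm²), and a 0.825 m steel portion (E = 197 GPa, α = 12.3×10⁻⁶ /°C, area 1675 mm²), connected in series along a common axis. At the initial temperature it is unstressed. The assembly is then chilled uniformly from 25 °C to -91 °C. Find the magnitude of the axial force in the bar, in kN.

P ≈ 210 kN (tensile)

Free thermal contraction of the whole bar: Σ αᵢΔT Lᵢ = 10.2×10⁻⁶×116×750 + 23.5×10⁻⁶×116×625 + 12.3×10⁻⁶×116×825 = 3.768 mm.
Since the ends are fixed, an axial force P builds up, equal in every segment, with P · Σ Lᵢ/(AᵢEᵢ) = δ_free.
Σ Lᵢ/(AᵢEᵢ) = 750/(2250×32×10³) + 625/(1725×72×10³) + 825/(1675×197×10³) = 1.795×10⁻⁵ mm/N.
P = 3.768 / 1.795×10⁻⁵ = 209900 N = 209.9 kN, tensile.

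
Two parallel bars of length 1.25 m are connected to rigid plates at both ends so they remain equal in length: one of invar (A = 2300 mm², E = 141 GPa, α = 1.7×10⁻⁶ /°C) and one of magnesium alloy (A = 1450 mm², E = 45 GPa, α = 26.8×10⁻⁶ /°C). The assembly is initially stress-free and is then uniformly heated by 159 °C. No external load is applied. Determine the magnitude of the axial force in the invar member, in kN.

The magnesium alloy has the larger α, so on heating it would change length more than the invar if both were free. The rigid plates force a common final length, so the magnesium alloy is put into compression and the invar into tension, with equal and opposite forces P (no external load).
Equating the net (thermal + elastic) strains gives |α₁ − α₂|·ΔT = P·[1/(A₁E₁) + 1/(A₂E₂)].
|α₁ − α₂|·ΔT = 25.1×10⁻⁶ × 159 = 0.003991.
1/(A₁E₁) + 1/(A₂E₂) = 1/(2300×141×10³) + 1/(1450×45×10³) = 1.841×10⁻⁸ N⁻¹.
So P = 0.003991 / 1.841×10⁻⁸ = 216.8 kN.

P ≈ 217 kN (tensile in the invar)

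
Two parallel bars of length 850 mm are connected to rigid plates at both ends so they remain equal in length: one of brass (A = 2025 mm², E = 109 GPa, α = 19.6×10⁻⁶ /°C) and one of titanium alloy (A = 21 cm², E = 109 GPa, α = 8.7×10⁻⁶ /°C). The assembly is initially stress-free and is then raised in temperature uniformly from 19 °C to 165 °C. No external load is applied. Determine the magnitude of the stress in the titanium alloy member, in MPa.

Equilibrium of a rigid end plate with no external load gives equal and opposite internal forces ±P in the two members. Since α_{brass} > α_{titanium alloy}, heating drives the brass into compression and the titanium alloy into tension.
Compatibility of the two members (thermal + elastic change equal): (α₁ − α₂)ΔT = P·[1/(A₁E₁) + 1/(A₂E₂)].
|α₁ − α₂|·ΔT = 10.9×10⁻⁶ × 146 = 0.001591.
1/(A₁E₁) + 1/(A₂E₂) = 1/(2025×109×10³) + 1/(2100×109×10³) = 8.899×10⁻⁹ N⁻¹.
So P = 0.001591 / 8.899×10⁻⁹ = 178.8 kN.
σ_{titanium alloy} = P/A₂ = 178800/2100 = 85.15 MPa, tensile.

σ ≈ 85.2 MPa (tensile)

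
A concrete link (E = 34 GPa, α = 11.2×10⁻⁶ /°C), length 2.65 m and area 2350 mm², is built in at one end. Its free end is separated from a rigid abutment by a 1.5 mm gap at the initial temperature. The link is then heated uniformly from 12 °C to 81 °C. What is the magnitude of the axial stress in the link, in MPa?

σ ≈ 7.03 MPa (compressive)

If the wall were absent the link would grow by αΔT L = 11.2×10⁻⁶ × 69 × 2650 = 2.048 mm.
The gap closes (δ_free > 1.5 mm) and the wall then resists a further 2.048 − 1.5 = 0.5479 mm of expansion.
Compatibility: PL/(AE) = 0.5479 mm, so σ = P/A = E × (0.5479/2650) = 7.03 MPa.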